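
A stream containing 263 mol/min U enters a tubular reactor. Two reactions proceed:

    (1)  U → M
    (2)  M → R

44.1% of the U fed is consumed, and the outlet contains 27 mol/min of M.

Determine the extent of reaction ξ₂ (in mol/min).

Conversion of U: U consumed = 1ξ₁ = 0.441 × 263 → ξ₁ = 116 mol/min.
M balance: n_M = 0 + 1ξ₁ − 1ξ₂ = 27 → ξ₂ = (1·116 − 27)/1 = 88.98 mol/min.
Outlet amounts (n = n₀ + Σ ν·ξ):
  U: 263 − 1(116) = 147
  M: 0 + 1(116) − 1(88.98) = 27
  R: 0 + 1(88.98) = 88.98

ξ₂ = 89 mol/min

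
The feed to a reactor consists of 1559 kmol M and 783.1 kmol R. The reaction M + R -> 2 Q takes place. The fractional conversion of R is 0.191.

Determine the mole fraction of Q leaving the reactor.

R reacted = 0.191 × 783.1 = 149.6 kmol; ν_R = −1, so ξ = 149.6/1 = 149.6 kmol.
Outlet amounts (n = n₀ + ν ξ):
  M: 1559 − 1(149.6) = 1409
  R: 783.1 − 1(149.6) = 633.5
  Q: 0 + 2(149.6) = 299.1
Total out = 2342 kmol; y_Q = 299.1 / 2342 = 0.1277.

0.128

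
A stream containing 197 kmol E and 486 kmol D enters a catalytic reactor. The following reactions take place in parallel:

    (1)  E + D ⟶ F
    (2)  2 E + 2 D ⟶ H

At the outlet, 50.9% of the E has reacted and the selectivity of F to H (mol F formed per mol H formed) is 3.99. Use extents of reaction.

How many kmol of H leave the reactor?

16.7 kmol

Conversion of E: E consumed = 0.509 × 197 = 100.3 kmol = 1ξ₁ + 2ξ₂.
Selectivity: 1ξ₁ / (1ξ₂) = 3.99 → ξ₁ = 3.99 ξ₂.
Substitute: (1·3.99 + 2) ξ₂ = 100.3 → ξ₂ = 16.74 kmol, ξ₁ = 66.79 kmol.
Outlet amounts (n = n₀ + Σ ν·ξ):
  E: 197 − 1(66.79) − 2(16.74) = 96.73
  D: 486 − 1(66.79) − 2(16.74) = 385.7
  F: 0 + 1(66.79) = 66.79
  H: 0 + 1(16.74) = 16.74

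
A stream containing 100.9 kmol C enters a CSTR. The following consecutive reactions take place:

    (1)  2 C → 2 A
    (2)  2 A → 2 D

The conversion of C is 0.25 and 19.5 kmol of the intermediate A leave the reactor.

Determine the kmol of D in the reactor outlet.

Conversion of C: C consumed = 2ξ₁ = 0.25 × 100.9 → ξ₁ = 12.61 kmol.
A balance: n_A = 0 + 2ξ₁ − 2ξ₂ = 19.5 → ξ₂ = (2·12.61 − 19.5)/2 = 2.863 kmol.
Outlet amounts (n = n₀ + Σ ν·ξ):
  C: 100.9 − 2(12.61) = 75.68
  A: 0 + 2(12.61) − 2(2.863) = 19.5
  D: 0 + 2(2.863) = 5.725

5.73 kmol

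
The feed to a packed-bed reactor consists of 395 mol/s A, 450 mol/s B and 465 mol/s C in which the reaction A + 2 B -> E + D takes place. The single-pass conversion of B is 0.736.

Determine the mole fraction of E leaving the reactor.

B reacted = 0.736 × 450 = 331.2 mol/s; ν_B = −2, so ξ = 331.2/2 = 165.6 mol/s.
Outlet amounts (n = n₀ + ν ξ):
  A: 395 − 1(165.6) = 229.4
  B: 450 − 2(165.6) = 118.8
  E: 0 + 1(165.6) = 165.6
  D: 0 + 1(165.6) = 165.6
  C: 465 (inert)
Total out = 1144 mol/s; y_E = 165.6 / 1144 = 0.1447.

0.145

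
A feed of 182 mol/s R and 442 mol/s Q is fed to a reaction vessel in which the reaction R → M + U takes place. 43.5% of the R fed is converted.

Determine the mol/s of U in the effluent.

R reacted = 0.435 × 182 = 79.17 mol/s; ν_R = −1, so ξ = 79.17/1 = 79.17 mol/s.
Outlet amounts (n = n₀ + ν ξ):
  R: 182 − 1(79.17) = 102.8
  M: 0 + 1(79.17) = 79.17
  U: 0 + 1(79.17) = 79.17
  Q: 442 (inert)

79.2 mol/s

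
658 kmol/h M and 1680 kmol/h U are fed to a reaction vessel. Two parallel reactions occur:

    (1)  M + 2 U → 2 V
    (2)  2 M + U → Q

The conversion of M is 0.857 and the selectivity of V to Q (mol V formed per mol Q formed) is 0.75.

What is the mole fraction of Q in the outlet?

Conversion of M: M consumed = 0.857 × 658 = 563.9 kmol/h = 1ξ₁ + 2ξ₂.
Selectivity: 2ξ₁ / (1ξ₂) = 0.75 → ξ₁ = 0.375 ξ₂.
Substitute: (1·0.375 + 2) ξ₂ = 563.9 → ξ₂ = 237.4 kmol/h, ξ₁ = 89.04 kmol/h.
Outlet amounts (n = n₀ + Σ ν·ξ):
  M: 658 − 1(89.04) − 2(237.4) = 94.09
  U: 1680 − 2(89.04) − 1(237.4) = 1264
  V: 0 + 2(89.04) = 178.1
  Q: 0 + 1(237.4) = 237.4
Total out = 1774 kmol/h; y_Q = 237.4 / 1774 = 0.1338.

0.134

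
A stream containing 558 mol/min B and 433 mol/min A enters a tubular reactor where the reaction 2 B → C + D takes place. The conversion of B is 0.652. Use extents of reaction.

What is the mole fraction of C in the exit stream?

B reacted = 0.652 × 558 = 363.8 mol/min; ν_B = −2, so ξ = 363.8/2 = 181.9 mol/min.
Outlet amounts (n = n₀ + ν ξ):
  B: 558 − 2(181.9) = 194.2
  C: 0 + 1(181.9) = 181.9
  D: 0 + 1(181.9) = 181.9
  A: 433 (inert)
Total out = 991 mol/min; y_C = 181.9 / 991 = 0.1836.

0.184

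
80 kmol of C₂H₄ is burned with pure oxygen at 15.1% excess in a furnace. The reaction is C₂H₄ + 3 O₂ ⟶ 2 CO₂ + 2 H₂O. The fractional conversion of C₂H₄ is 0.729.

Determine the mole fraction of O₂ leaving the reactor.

0.284

Stoichiometric O₂ = 3 × 80 = 240 kmol; O₂ fed = 240 × 1.151 = 276.2 kmol.
Fuel reacted = 0.729 × 80 → ξ = 58.32 kmol.
Outlet (n = n₀ + ν ξ):
  C₂H₄: 80 − 1(58.32) = 21.68
  O₂: 276.2 − 3(58.32) = 101.3
  CO₂: 0 + 2(58.32) = 116.6
  H₂O: 0 + 2(58.32) = 116.6
Total out = 356.2 kmol; y_O₂ = 101.3 / 356.2 = 0.2843.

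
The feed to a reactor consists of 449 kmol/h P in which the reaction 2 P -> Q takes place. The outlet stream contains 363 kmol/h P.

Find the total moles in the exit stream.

406 kmol/h

For P: n = n₀ − 2ξ → 363 = 449 − 2ξ, giving ξ = 43 kmol/h.
Outlet amounts (n = n₀ + ν ξ):
  P: 449 − 2(43) = 363
  Q: 0 + 1(43) = 43
Total out = 363 + 43 = 406 kmol/h.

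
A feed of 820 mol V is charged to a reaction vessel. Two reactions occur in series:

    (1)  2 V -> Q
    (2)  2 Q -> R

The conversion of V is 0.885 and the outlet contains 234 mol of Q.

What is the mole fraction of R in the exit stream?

Conversion of V: V consumed = 2ξ₁ = 0.885 × 820 → ξ₁ = 362.9 mol.
Q balance: n_Q = 0 + 1ξ₁ − 2ξ₂ = 234 → ξ₂ = (1·362.9 − 234)/2 = 64.43 mol.
Outlet amounts (n = n₀ + Σ ν·ξ):
  V: 820 − 2(362.9) = 94.3
  Q: 0 + 1(362.9) − 2(64.43) = 234
  R: 0 + 1(64.43) = 64.43
Total out = 392.7 mol; y_R = 64.43 / 392.7 = 0.164.

0.164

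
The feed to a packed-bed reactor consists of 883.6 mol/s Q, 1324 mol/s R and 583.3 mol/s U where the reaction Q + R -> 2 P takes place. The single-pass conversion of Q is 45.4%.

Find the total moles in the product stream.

Q reacted = 0.454 × 883.6 = 401.2 mol/s; ν_Q = −1, so ξ = 401.2/1 = 401.2 mol/s.
Outlet amounts (n = n₀ + ν ξ):
  Q: 883.6 − 1(401.2) = 482.4
  R: 1324 − 1(401.2) = 922.8
  P: 0 + 2(401.2) = 802.3
  U: 583.3 (inert)
Total out = 482.4 + 922.8 + 802.3 + 583.3 = 2791 mol/s.

2790 mol/s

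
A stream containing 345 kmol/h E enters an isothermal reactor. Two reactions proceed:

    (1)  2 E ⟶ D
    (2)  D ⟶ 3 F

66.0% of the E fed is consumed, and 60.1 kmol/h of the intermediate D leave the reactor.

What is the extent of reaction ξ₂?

Conversion of E: E consumed = 2ξ₁ = 0.66 × 345 → ξ₁ = 113.9 kmol/h.
D balance: n_D = 0 + 1ξ₁ − 1ξ₂ = 60.1 → ξ₂ = (1·113.9 − 60.1)/1 = 53.75 kmol/h.
Outlet amounts (n = n₀ + Σ ν·ξ):
  E: 345 − 2(113.9) = 117.3
  D: 0 + 1(113.9) − 1(53.75) = 60.1
  F: 0 + 3(53.75) = 161.3

ξ₂ = 53.8 kmol/h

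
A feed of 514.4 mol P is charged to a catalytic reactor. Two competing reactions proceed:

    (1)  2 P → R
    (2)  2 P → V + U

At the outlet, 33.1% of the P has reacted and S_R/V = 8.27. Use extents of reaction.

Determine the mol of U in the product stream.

9.18 mol

Conversion of P: P consumed = 0.331 × 514.4 = 170.3 mol = 2ξ₁ + 2ξ₂.
Selectivity: 1ξ₁ / (1ξ₂) = 8.27 → ξ₁ = 8.27 ξ₂.
Substitute: (2·8.27 + 2) ξ₂ = 170.3 → ξ₂ = 9.184 mol, ξ₁ = 75.95 mol.
Outlet amounts (n = n₀ + Σ ν·ξ):
  P: 514.4 − 2(75.95) − 2(9.184) = 344.1
  R: 0 + 1(75.95) = 75.95
  V: 0 + 1(9.184) = 9.184
  U: 0 + 1(9.184) = 9.184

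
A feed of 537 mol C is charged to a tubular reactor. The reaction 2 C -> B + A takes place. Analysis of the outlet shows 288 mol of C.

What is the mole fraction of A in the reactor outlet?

0.232

For C: n = n₀ − 2ξ → 288 = 537 − 2ξ, giving ξ = 124.5 mol.
Outlet amounts (n = n₀ + ν ξ):
  C: 537 − 2(124.5) = 288
  B: 0 + 1(124.5) = 124.5
  A: 0 + 1(124.5) = 124.5
Total out = 537 mol; y_A = 124.5 / 537 = 0.2318.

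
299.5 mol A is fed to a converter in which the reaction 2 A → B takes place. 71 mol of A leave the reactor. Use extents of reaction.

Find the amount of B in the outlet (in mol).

For A: n = n₀ − 2ξ → 71 = 299.5 − 2ξ, giving ξ = 114.2 mol.
Outlet amounts (n = n₀ + ν ξ):
  A: 299.5 − 2(114.2) = 71
  B: 0 + 1(114.2) = 114.2

114 mol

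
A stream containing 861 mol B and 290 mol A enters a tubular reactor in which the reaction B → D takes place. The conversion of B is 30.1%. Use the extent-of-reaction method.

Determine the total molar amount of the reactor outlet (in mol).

B reacted = 0.301 × 861 = 259.2 mol; ν_B = −1, so ξ = 259.2/1 = 259.2 mol.
Outlet amounts (n = n₀ + ν ξ):
  B: 861 − 1(259.2) = 601.8
  D: 0 + 1(259.2) = 259.2
  A: 290 (inert)
Total out = 601.8 + 259.2 + 290 = 1151 mol.

1150 mol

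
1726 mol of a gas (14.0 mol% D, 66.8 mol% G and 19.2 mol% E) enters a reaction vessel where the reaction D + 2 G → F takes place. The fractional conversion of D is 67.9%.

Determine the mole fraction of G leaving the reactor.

0.59

D reacted = 0.679 × 241.6 = 164.1 mol; ν_D = −1, so ξ = 164.1/1 = 164.1 mol.
Outlet amounts (n = n₀ + ν ξ):
  D: 241.6 − 1(164.1) = 77.57
  G: 1153 − 2(164.1) = 824.8
  F: 0 + 1(164.1) = 164.1
  E: 331.4 (inert)
Total out = 1398 mol; y_G = 824.8 / 1398 = 0.5901.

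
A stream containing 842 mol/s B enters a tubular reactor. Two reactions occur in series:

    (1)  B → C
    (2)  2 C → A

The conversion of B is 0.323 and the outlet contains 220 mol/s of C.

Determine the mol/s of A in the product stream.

26 mol/s

Conversion of B: B consumed = 1ξ₁ = 0.323 × 842 → ξ₁ = 272 mol/s.
C balance: n_C = 0 + 1ξ₁ − 2ξ₂ = 220 → ξ₂ = (1·272 − 220)/2 = 25.98 mol/s.
Outlet amounts (n = n₀ + Σ ν·ξ):
  B: 842 − 1(272) = 570
  C: 0 + 1(272) − 2(25.98) = 220
  A: 0 + 1(25.98) = 25.98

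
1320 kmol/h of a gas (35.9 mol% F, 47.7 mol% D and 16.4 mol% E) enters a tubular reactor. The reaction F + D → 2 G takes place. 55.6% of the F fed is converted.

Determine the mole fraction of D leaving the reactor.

F reacted = 0.556 × 473.9 = 263.5 kmol/h; ν_F = −1, so ξ = 263.5/1 = 263.5 kmol/h.
Outlet amounts (n = n₀ + ν ξ):
  F: 473.9 − 1(263.5) = 210.4
  D: 629.6 − 1(263.5) = 366.2
  G: 0 + 2(263.5) = 527
  E: 216.5 (inert)
Total out = 1320 kmol/h; y_D = 366.2 / 1320 = 0.2774.

0.277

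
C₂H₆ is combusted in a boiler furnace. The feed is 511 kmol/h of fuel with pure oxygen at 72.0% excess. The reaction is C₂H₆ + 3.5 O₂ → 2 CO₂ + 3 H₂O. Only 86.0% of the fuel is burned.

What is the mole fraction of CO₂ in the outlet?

0.231

Stoichiometric O₂ = 3.5 × 511 = 1788 kmol/h; O₂ fed = 1788 × 1.720 = 3076 kmol/h.
Fuel reacted = 0.86 × 511 → ξ = 439.5 kmol/h.
Outlet (n = n₀ + ν ξ):
  C₂H₆: 511 − 1(439.5) = 71.54
  O₂: 3076 − 3.5(439.5) = 1538
  CO₂: 0 + 2(439.5) = 878.9
  H₂O: 0 + 3(439.5) = 1318
Total out = 3807 kmol/h; y_CO₂ = 878.9 / 3807 = 0.2309.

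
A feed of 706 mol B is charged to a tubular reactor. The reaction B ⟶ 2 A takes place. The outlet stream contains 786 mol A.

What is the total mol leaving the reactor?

For A: n = n₀ + 2ξ → 786 = 0 + 2ξ, giving ξ = 393 mol.
Outlet amounts (n = n₀ + ν ξ):
  B: 706 − 1(393) = 313
  A: 0 + 2(393) = 786
Total out = 313 + 786 = 1099 mol.

1100 mol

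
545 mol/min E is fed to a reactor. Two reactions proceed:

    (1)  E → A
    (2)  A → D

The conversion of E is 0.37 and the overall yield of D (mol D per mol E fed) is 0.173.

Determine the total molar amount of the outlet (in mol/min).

Conversion of E: E consumed = 1ξ₁ = 0.37 × 545 → ξ₁ = 201.7 mol/min.
Yield of D: 1ξ₂ / 545 = 0.173 → ξ₂ = 94.28 mol/min.
Outlet amounts (n = n₀ + Σ ν·ξ):
  E: 545 − 1(201.7) = 343.4
  A: 0 + 1(201.7) − 1(94.28) = 107.4
  D: 0 + 1(94.28) = 94.28
Total out = 343.4 + 107.4 + 94.28 = 545 mol/min.

545 mol/min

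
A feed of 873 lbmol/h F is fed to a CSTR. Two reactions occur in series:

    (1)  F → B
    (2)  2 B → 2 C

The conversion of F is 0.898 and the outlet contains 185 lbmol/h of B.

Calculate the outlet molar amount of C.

Conversion of F: F consumed = 1ξ₁ = 0.898 × 873 → ξ₁ = 784 lbmol/h.
B balance: n_B = 0 + 1ξ₁ − 2ξ₂ = 185 → ξ₂ = (1·784 − 185)/2 = 299.5 lbmol/h.
Outlet amounts (n = n₀ + Σ ν·ξ):
  F: 873 − 1(784) = 89.05
  B: 0 + 1(784) − 2(299.5) = 185
  C: 0 + 2(299.5) = 599

599 lbmol/h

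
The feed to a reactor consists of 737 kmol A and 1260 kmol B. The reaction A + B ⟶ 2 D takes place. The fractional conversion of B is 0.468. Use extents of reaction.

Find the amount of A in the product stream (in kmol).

147 kmol

B reacted = 0.468 × 1260 = 589.7 kmol; ν_B = −1, so ξ = 589.7/1 = 589.7 kmol.
Outlet amounts (n = n₀ + ν ξ):
  A: 737 − 1(589.7) = 147.3
  B: 1260 − 1(589.7) = 670.3
  D: 0 + 2(589.7) = 1179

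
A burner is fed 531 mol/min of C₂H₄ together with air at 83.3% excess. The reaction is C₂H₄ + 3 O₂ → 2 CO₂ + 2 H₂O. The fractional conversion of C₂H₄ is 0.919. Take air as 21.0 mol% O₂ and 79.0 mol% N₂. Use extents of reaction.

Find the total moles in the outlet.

Stoichiometric O₂ = 3 × 531 = 1593 mol/min; O₂ fed = 1593 × 1.833 = 2920 mol/min.
N₂ fed = 2920 × 79/21 = 10980 mol/min.
Fuel reacted = 0.919 × 531 → ξ = 488 mol/min.
Outlet (n = n₀ + ν ξ):
  C₂H₄: 531 − 1(488) = 43.01
  O₂: 2920 − 3(488) = 1456
  N₂: 10980 (inert)
  CO₂: 0 + 2(488) = 976
  H₂O: 0 + 2(488) = 976
Total out = 43.01 + 1456 + 10980 + 976 + 976 = 14440 mol/min.

14400 mol/min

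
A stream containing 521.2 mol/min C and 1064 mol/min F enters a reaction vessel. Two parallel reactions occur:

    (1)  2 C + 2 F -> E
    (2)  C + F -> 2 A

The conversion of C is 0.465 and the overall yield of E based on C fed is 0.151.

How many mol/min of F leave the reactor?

Yield of E: 1ξ₁ / 521.2 = 0.151 → ξ₁ = 78.7 mol/min.
Conversion of C: 2ξ₁ + 1ξ₂ = 0.465 × 521.2 = 242.4 → ξ₂ = 84.96 mol/min.
Outlet amounts (n = n₀ + Σ ν·ξ):
  C: 521.2 − 2(78.7) − 1(84.96) = 278.8
  F: 1064 − 2(78.7) − 1(84.96) = 821.6
  E: 0 + 1(78.7) = 78.7
  A: 0 + 2(84.96) = 169.9

822 mol/min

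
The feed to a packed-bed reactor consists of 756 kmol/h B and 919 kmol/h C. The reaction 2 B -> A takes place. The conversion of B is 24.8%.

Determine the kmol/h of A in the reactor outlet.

B reacted = 0.248 × 756 = 187.5 kmol/h; ν_B = −2, so ξ = 187.5/2 = 93.74 kmol/h.
Outlet amounts (n = n₀ + ν ξ):
  B: 756 − 2(93.74) = 568.5
  A: 0 + 1(93.74) = 93.74
  C: 919 (inert)

93.7 kmol/h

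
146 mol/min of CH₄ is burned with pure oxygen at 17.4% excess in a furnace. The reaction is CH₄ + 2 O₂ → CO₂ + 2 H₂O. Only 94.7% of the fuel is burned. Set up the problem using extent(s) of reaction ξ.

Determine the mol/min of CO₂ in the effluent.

138 mol/min

Stoichiometric O₂ = 2 × 146 = 292 mol/min; O₂ fed = 292 × 1.174 = 342.8 mol/min.
Fuel reacted = 0.947 × 146 → ξ = 138.3 mol/min.
Outlet (n = n₀ + ν ξ):
  CH₄: 146 − 1(138.3) = 7.738
  O₂: 342.8 − 2(138.3) = 66.28
  CO₂: 0 + 1(138.3) = 138.3
  H₂O: 0 + 2(138.3) = 276.5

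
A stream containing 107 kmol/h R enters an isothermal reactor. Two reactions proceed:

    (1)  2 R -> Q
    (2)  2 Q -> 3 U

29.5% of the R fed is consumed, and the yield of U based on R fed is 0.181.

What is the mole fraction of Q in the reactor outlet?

Conversion of R: R consumed = 2ξ₁ = 0.295 × 107 → ξ₁ = 15.78 kmol/h.
Yield of U: 3ξ₂ / 107 = 0.181 → ξ₂ = 6.456 kmol/h.
Outlet amounts (n = n₀ + Σ ν·ξ):
  R: 107 − 2(15.78) = 75.44
  Q: 0 + 1(15.78) − 2(6.456) = 2.871
  U: 0 + 3(6.456) = 19.37
Total out = 97.67 kmol/h; y_Q = 2.871 / 97.67 = 0.0294.

0.0294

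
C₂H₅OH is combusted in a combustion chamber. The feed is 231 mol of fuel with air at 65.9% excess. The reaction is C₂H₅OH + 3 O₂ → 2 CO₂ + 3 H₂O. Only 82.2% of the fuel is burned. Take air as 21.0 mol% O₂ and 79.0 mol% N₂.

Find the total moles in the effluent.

5900 mol

Stoichiometric O₂ = 3 × 231 = 693 mol; O₂ fed = 693 × 1.659 = 1150 mol.
N₂ fed = 1150 × 79/21 = 4325 mol.
Fuel reacted = 0.822 × 231 → ξ = 189.9 mol.
Outlet (n = n₀ + ν ξ):
  C₂H₅OH: 231 − 1(189.9) = 41.12
  O₂: 1150 − 3(189.9) = 580
  N₂: 4325 (inert)
  CO₂: 0 + 2(189.9) = 379.8
  H₂O: 0 + 3(189.9) = 569.6
Total out = 41.12 + 580 + 4325 + 379.8 + 569.6 = 5896 mol.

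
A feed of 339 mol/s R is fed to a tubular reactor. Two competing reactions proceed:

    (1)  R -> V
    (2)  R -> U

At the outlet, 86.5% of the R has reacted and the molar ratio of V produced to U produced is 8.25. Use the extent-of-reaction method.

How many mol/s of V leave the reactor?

Conversion of R: R consumed = 0.865 × 339 = 293.2 mol/s = 1ξ₁ + 1ξ₂.
Selectivity: 1ξ₁ / (1ξ₂) = 8.25 → ξ₁ = 8.25 ξ₂.
Substitute: (1·8.25 + 1) ξ₂ = 293.2 → ξ₂ = 31.7 mol/s, ξ₁ = 261.5 mol/s.
Outlet amounts (n = n₀ + Σ ν·ξ):
  R: 339 − 1(261.5) − 1(31.7) = 45.76
  V: 0 + 1(261.5) = 261.5
  U: 0 + 1(31.7) = 31.7

262 mol/s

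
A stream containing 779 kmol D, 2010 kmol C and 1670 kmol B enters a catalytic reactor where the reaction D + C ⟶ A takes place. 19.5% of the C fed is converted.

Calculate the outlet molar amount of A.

C reacted = 0.195 × 2010 = 391.9 kmol; ν_C = −1, so ξ = 391.9/1 = 391.9 kmol.
Outlet amounts (n = n₀ + ν ξ):
  D: 779 − 1(391.9) = 387.1
  C: 2010 − 1(391.9) = 1618
  A: 0 + 1(391.9) = 391.9
  B: 1670 (inert)

392 kmol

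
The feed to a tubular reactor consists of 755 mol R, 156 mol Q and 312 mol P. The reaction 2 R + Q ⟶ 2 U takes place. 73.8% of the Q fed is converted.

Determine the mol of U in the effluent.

Q reacted = 0.738 × 156 = 115.1 mol; ν_Q = −1, so ξ = 115.1/1 = 115.1 mol.
Outlet amounts (n = n₀ + ν ξ):
  R: 755 − 2(115.1) = 524.7
  Q: 156 − 1(115.1) = 40.87
  U: 0 + 2(115.1) = 230.3
  P: 312 (inert)

230 mol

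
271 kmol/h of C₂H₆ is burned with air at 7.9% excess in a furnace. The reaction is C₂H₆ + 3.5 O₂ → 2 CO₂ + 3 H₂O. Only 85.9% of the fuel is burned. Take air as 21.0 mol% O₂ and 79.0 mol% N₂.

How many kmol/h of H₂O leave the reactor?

Stoichiometric O₂ = 3.5 × 271 = 948.5 kmol/h; O₂ fed = 948.5 × 1.079 = 1023 kmol/h.
N₂ fed = 1023 × 79/21 = 3850 kmol/h.
Fuel reacted = 0.859 × 271 → ξ = 232.8 kmol/h.
Outlet (n = n₀ + ν ξ):
  C₂H₆: 271 − 1(232.8) = 38.21
  O₂: 1023 − 3.5(232.8) = 208.7
  N₂: 3850 (inert)
  CO₂: 0 + 2(232.8) = 465.6
  H₂O: 0 + 3(232.8) = 698.4

698 kmol/h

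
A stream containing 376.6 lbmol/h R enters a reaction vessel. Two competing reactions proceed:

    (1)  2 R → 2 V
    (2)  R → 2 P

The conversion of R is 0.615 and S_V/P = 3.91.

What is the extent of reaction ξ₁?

Conversion of R: R consumed = 0.615 × 376.6 = 231.6 lbmol/h = 2ξ₁ + 1ξ₂.
Selectivity: 2ξ₁ / (2ξ₂) = 3.91 → ξ₁ = 3.91 ξ₂.
Substitute: (2·3.91 + 1) ξ₂ = 231.6 → ξ₂ = 26.26 lbmol/h, ξ₁ = 102.7 lbmol/h.
Outlet amounts (n = n₀ + Σ ν·ξ):
  R: 376.6 − 2(102.7) − 1(26.26) = 145
  V: 0 + 2(102.7) = 205.3
  P: 0 + 2(26.26) = 52.52

ξ₁ = 103 lbmol/h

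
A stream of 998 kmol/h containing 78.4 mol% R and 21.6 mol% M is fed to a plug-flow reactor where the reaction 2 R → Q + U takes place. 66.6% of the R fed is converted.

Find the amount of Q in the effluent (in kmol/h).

R reacted = 0.666 × 782.4 = 521.1 kmol/h; ν_R = −2, so ξ = 521.1/2 = 260.5 kmol/h.
Outlet amounts (n = n₀ + ν ξ):
  R: 782.4 − 2(260.5) = 261.3
  Q: 0 + 1(260.5) = 260.5
  U: 0 + 1(260.5) = 260.5
  M: 215.6 (inert)

261 kmol/h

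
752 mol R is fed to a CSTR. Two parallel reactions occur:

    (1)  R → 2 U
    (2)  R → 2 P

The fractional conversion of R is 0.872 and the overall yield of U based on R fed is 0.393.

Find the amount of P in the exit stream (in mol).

1020 mol

Yield of U: 2ξ₁ / 752 = 0.393 → ξ₁ = 147.8 mol.
Conversion of R: 1ξ₁ + 1ξ₂ = 0.872 × 752 = 655.7 → ξ₂ = 508 mol.
Outlet amounts (n = n₀ + Σ ν·ξ):
  R: 752 − 1(147.8) − 1(508) = 96.26
  U: 0 + 2(147.8) = 295.5
  P: 0 + 2(508) = 1016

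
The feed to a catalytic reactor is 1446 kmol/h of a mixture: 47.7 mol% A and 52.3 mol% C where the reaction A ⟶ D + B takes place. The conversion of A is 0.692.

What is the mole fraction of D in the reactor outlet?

A reacted = 0.692 × 689.7 = 477.3 kmol/h; ν_A = −1, so ξ = 477.3/1 = 477.3 kmol/h.
Outlet amounts (n = n₀ + ν ξ):
  A: 689.7 − 1(477.3) = 212.4
  D: 0 + 1(477.3) = 477.3
  B: 0 + 1(477.3) = 477.3
  C: 756.3 (inert)
Total out = 1923 kmol/h; y_D = 477.3 / 1923 = 0.2482.

0.248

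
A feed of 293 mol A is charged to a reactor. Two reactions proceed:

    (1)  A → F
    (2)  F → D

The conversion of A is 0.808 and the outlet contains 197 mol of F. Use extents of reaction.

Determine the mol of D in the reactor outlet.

39.7 mol

Conversion of A: A consumed = 1ξ₁ = 0.808 × 293 → ξ₁ = 236.7 mol.
F balance: n_F = 0 + 1ξ₁ − 1ξ₂ = 197 → ξ₂ = (1·236.7 − 197)/1 = 39.74 mol.
Outlet amounts (n = n₀ + Σ ν·ξ):
  A: 293 − 1(236.7) = 56.26
  F: 0 + 1(236.7) − 1(39.74) = 197
  D: 0 + 1(39.74) = 39.74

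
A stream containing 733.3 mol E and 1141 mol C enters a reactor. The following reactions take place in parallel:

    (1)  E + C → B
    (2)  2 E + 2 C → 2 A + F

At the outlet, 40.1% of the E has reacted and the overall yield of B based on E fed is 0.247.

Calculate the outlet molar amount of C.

847 mol

Yield of B: 1ξ₁ / 733.3 = 0.247 → ξ₁ = 181.1 mol.
Conversion of E: 1ξ₁ + 2ξ₂ = 0.401 × 733.3 = 294.1 → ξ₂ = 56.46 mol.
Outlet amounts (n = n₀ + Σ ν·ξ):
  E: 733.3 − 1(181.1) − 2(56.46) = 439.2
  C: 1141 − 1(181.1) − 2(56.46) = 846.9
  B: 0 + 1(181.1) = 181.1
  A: 0 + 2(56.46) = 112.9
  F: 0 + 1(56.46) = 56.46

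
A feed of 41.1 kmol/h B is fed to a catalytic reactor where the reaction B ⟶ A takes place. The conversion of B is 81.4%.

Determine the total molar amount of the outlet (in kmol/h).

B reacted = 0.814 × 41.1 = 33.46 kmol/h; ν_B = −1, so ξ = 33.46/1 = 33.46 kmol/h.
Outlet amounts (n = n₀ + ν ξ):
  B: 41.1 − 1(33.46) = 7.645
  A: 0 + 1(33.46) = 33.46
Total out = 7.645 + 33.46 = 41.1 kmol/h.

41.1 kmol/h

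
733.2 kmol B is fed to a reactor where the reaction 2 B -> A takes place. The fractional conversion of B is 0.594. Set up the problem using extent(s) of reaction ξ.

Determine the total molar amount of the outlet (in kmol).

B reacted = 0.594 × 733.2 = 435.5 kmol; ν_B = −2, so ξ = 435.5/2 = 217.8 kmol.
Outlet amounts (n = n₀ + ν ξ):
  B: 733.2 − 2(217.8) = 297.7
  A: 0 + 1(217.8) = 217.8
Total out = 297.7 + 217.8 = 515.4 kmol.

515 kmol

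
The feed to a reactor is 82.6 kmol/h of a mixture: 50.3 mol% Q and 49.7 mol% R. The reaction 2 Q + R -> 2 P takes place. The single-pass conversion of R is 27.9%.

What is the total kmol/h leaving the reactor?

R reacted = 0.279 × 41.05 = 11.45 kmol/h; ν_R = −1, so ξ = 11.45/1 = 11.45 kmol/h.
Outlet amounts (n = n₀ + ν ξ):
  Q: 41.55 − 2(11.45) = 18.64
  R: 41.05 − 1(11.45) = 29.6
  P: 0 + 2(11.45) = 22.91
Total out = 18.64 + 29.6 + 22.91 = 71.15 kmol/h.

71.1 kmol/h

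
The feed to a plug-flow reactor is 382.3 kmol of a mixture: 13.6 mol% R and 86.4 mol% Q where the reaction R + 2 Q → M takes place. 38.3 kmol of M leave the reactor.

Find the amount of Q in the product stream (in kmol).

For M: n = n₀ + 1ξ → 38.3 = 0 + 1ξ, giving ξ = 38.3 kmol.
Outlet amounts (n = n₀ + ν ξ):
  R: 51.99 − 1(38.3) = 13.69
  Q: 330.3 − 2(38.3) = 253.7
  M: 0 + 1(38.3) = 38.3

254 kmol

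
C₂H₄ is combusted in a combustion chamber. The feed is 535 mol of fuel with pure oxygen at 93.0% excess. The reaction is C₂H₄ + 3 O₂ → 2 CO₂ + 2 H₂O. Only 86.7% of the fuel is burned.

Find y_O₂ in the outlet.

Stoichiometric O₂ = 3 × 535 = 1605 mol; O₂ fed = 1605 × 1.930 = 3098 mol.
Fuel reacted = 0.867 × 535 → ξ = 463.8 mol.
Outlet (n = n₀ + ν ξ):
  C₂H₄: 535 − 1(463.8) = 71.16
  O₂: 3098 − 3(463.8) = 1706
  CO₂: 0 + 2(463.8) = 927.7
  H₂O: 0 + 2(463.8) = 927.7
Total out = 3633 mol; y_O₂ = 1706 / 3633 = 0.4697.

0.47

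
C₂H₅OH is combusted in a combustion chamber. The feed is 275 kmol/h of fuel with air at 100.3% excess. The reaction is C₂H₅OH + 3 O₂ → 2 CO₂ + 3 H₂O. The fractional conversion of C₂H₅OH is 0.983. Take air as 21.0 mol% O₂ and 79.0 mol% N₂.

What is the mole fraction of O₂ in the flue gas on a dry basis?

Stoichiometric O₂ = 3 × 275 = 825 kmol/h; O₂ fed = 825 × 2.003 = 1652 kmol/h.
N₂ fed = 1652 × 79/21 = 6216 kmol/h.
Fuel reacted = 0.983 × 275 → ξ = 270.3 kmol/h.
Outlet (n = n₀ + ν ξ):
  C₂H₅OH: 275 − 1(270.3) = 4.675
  O₂: 1652 − 3(270.3) = 841.5
  N₂: 6216 (inert)
  CO₂: 0 + 2(270.3) = 540.6
  H₂O: 0 + 3(270.3) = 811
Dry total = 7603 kmol/h; y_O₂ (dry) = 841.5 / 7603 = 0.1107.

0.111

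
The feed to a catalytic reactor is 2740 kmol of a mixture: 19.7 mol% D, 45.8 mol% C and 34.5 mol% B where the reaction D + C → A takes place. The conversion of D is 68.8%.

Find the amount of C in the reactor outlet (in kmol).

884 kmol

D reacted = 0.688 × 539.8 = 371.4 kmol; ν_D = −1, so ξ = 371.4/1 = 371.4 kmol.
Outlet amounts (n = n₀ + ν ξ):
  D: 539.8 − 1(371.4) = 168.4
  C: 1255 − 1(371.4) = 883.6
  A: 0 + 1(371.4) = 371.4
  B: 945.3 (inert)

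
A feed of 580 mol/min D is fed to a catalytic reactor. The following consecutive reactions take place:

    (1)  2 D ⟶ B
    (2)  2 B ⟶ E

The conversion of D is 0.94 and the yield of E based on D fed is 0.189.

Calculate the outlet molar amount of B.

Conversion of D: D consumed = 2ξ₁ = 0.94 × 580 → ξ₁ = 272.6 mol/min.
Yield of E: 1ξ₂ / 580 = 0.189 → ξ₂ = 109.6 mol/min.
Outlet amounts (n = n₀ + Σ ν·ξ):
  D: 580 − 2(272.6) = 34.8
  B: 0 + 1(272.6) − 2(109.6) = 53.36
  E: 0 + 1(109.6) = 109.6

53.4 mol/min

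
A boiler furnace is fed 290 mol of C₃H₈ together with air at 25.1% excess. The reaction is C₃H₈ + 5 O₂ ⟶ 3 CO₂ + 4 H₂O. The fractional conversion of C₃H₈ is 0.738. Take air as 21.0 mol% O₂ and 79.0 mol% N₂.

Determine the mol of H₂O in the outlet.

Stoichiometric O₂ = 5 × 290 = 1450 mol; O₂ fed = 1450 × 1.251 = 1814 mol.
N₂ fed = 1814 × 79/21 = 6824 mol.
Fuel reacted = 0.738 × 290 → ξ = 214 mol.
Outlet (n = n₀ + ν ξ):
  C₃H₈: 290 − 1(214) = 75.98
  O₂: 1814 − 5(214) = 743.8
  N₂: 6824 (inert)
  CO₂: 0 + 3(214) = 642.1
  H₂O: 0 + 4(214) = 856.1

856 mol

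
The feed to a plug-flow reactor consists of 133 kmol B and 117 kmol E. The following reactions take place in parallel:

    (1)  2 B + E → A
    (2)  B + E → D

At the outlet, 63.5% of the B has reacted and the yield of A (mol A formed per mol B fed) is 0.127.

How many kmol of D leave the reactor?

Yield of A: 1ξ₁ / 133 = 0.127 → ξ₁ = 16.89 kmol.
Conversion of B: 2ξ₁ + 1ξ₂ = 0.635 × 133 = 84.45 → ξ₂ = 50.67 kmol.
Outlet amounts (n = n₀ + Σ ν·ξ):
  B: 133 − 2(16.89) − 1(50.67) = 48.55
  E: 117 − 1(16.89) − 1(50.67) = 49.44
  A: 0 + 1(16.89) = 16.89
  D: 0 + 1(50.67) = 50.67

50.7 kmol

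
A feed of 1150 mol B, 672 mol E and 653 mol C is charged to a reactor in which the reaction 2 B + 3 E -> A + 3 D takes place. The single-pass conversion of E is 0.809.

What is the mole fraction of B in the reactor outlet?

E reacted = 0.809 × 672 = 543.6 mol; ν_E = −3, so ξ = 543.6/3 = 181.2 mol.
Outlet amounts (n = n₀ + ν ξ):
  B: 1150 − 2(181.2) = 787.6
  E: 672 − 3(181.2) = 128.4
  A: 0 + 1(181.2) = 181.2
  D: 0 + 3(181.2) = 543.6
  C: 653 (inert)
Total out = 2294 mol; y_B = 787.6 / 2294 = 0.3433.

0.343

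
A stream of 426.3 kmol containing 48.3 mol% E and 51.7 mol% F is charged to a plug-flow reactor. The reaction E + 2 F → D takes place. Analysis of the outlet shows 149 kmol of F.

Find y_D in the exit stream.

For F: n = n₀ − 2ξ → 149 = 220.4 − 2ξ, giving ξ = 35.7 kmol.
Outlet amounts (n = n₀ + ν ξ):
  E: 205.9 − 1(35.7) = 170.2
  F: 220.4 − 2(35.7) = 149
  D: 0 + 1(35.7) = 35.7
Total out = 354.9 kmol; y_D = 35.7 / 354.9 = 0.1006.

0.101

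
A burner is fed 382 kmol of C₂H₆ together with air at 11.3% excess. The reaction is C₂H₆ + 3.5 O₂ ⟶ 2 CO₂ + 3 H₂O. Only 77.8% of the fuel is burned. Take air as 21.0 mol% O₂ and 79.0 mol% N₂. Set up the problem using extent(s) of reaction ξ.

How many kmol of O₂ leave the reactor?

Stoichiometric O₂ = 3.5 × 382 = 1337 kmol; O₂ fed = 1337 × 1.113 = 1488 kmol.
N₂ fed = 1488 × 79/21 = 5598 kmol.
Fuel reacted = 0.778 × 382 → ξ = 297.2 kmol.
Outlet (n = n₀ + ν ξ):
  C₂H₆: 382 − 1(297.2) = 84.8
  O₂: 1488 − 3.5(297.2) = 447.9
  N₂: 5598 (inert)
  CO₂: 0 + 2(297.2) = 594.4
  H₂O: 0 + 3(297.2) = 891.6

448 kmol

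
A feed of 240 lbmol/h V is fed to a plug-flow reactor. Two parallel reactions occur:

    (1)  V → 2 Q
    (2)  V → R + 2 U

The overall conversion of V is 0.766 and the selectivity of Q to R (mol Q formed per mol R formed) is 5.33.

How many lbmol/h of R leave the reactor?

50.2 lbmol/h

Conversion of V: V consumed = 0.766 × 240 = 183.8 lbmol/h = 1ξ₁ + 1ξ₂.
Selectivity: 2ξ₁ / (1ξ₂) = 5.33 → ξ₁ = 2.665 ξ₂.
Substitute: (1·2.665 + 1) ξ₂ = 183.8 → ξ₂ = 50.16 lbmol/h, ξ₁ = 133.7 lbmol/h.
Outlet amounts (n = n₀ + Σ ν·ξ):
  V: 240 − 1(133.7) − 1(50.16) = 56.16
  Q: 0 + 2(133.7) = 267.4
  R: 0 + 1(50.16) = 50.16
  U: 0 + 2(50.16) = 100.3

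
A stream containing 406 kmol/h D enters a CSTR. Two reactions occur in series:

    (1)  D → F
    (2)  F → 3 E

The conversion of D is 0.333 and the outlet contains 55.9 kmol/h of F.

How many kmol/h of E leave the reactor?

238 kmol/h

Conversion of D: D consumed = 1ξ₁ = 0.333 × 406 → ξ₁ = 135.2 kmol/h.
F balance: n_F = 0 + 1ξ₁ − 1ξ₂ = 55.9 → ξ₂ = (1·135.2 − 55.9)/1 = 79.3 kmol/h.
Outlet amounts (n = n₀ + Σ ν·ξ):
  D: 406 − 1(135.2) = 270.8
  F: 0 + 1(135.2) − 1(79.3) = 55.9
  E: 0 + 3(79.3) = 237.9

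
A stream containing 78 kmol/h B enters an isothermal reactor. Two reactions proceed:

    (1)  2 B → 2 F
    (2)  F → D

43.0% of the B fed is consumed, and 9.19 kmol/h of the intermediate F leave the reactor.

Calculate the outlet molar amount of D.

Conversion of B: B consumed = 2ξ₁ = 0.43 × 78 → ξ₁ = 16.77 kmol/h.
F balance: n_F = 0 + 2ξ₁ − 1ξ₂ = 9.19 → ξ₂ = (2·16.77 − 9.19)/1 = 24.35 kmol/h.
Outlet amounts (n = n₀ + Σ ν·ξ):
  B: 78 − 2(16.77) = 44.46
  F: 0 + 2(16.77) − 1(24.35) = 9.19
  D: 0 + 1(24.35) = 24.35

24.4 kmol/h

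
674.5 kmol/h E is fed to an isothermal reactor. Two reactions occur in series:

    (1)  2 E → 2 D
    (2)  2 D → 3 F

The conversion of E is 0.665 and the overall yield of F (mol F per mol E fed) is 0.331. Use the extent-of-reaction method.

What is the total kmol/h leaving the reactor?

Conversion of E: E consumed = 2ξ₁ = 0.665 × 674.5 → ξ₁ = 224.3 kmol/h.
Yield of F: 3ξ₂ / 674.5 = 0.331 → ξ₂ = 74.42 kmol/h.
Outlet amounts (n = n₀ + Σ ν·ξ):
  E: 674.5 − 2(224.3) = 226
  D: 0 + 2(224.3) − 2(74.42) = 299.7
  F: 0 + 3(74.42) = 223.3
Total out = 226 + 299.7 + 223.3 = 748.9 kmol/h.

749 kmol/h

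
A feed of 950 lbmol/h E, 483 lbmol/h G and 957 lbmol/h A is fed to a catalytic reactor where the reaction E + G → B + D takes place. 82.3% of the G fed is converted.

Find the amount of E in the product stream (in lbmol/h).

G reacted = 0.823 × 483 = 397.5 lbmol/h; ν_G = −1, so ξ = 397.5/1 = 397.5 lbmol/h.
Outlet amounts (n = n₀ + ν ξ):
  E: 950 − 1(397.5) = 552.5
  G: 483 − 1(397.5) = 85.49
  B: 0 + 1(397.5) = 397.5
  D: 0 + 1(397.5) = 397.5
  A: 957 (inert)

552 lbmol/h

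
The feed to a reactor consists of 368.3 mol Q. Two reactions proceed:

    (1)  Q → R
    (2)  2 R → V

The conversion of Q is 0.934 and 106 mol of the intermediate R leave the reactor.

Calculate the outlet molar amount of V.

119 mol

Conversion of Q: Q consumed = 1ξ₁ = 0.934 × 368.3 → ξ₁ = 344 mol.
R balance: n_R = 0 + 1ξ₁ − 2ξ₂ = 106 → ξ₂ = (1·344 − 106)/2 = 119 mol.
Outlet amounts (n = n₀ + Σ ν·ξ):
  Q: 368.3 − 1(344) = 24.31
  R: 0 + 1(344) − 2(119) = 106
  V: 0 + 1(119) = 119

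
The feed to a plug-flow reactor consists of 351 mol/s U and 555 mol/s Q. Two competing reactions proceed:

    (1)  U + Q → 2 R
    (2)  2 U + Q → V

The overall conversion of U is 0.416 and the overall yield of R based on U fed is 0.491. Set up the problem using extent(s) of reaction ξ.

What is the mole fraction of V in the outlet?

0.0354

Yield of R: 2ξ₁ / 351 = 0.491 → ξ₁ = 86.17 mol/s.
Conversion of U: 1ξ₁ + 2ξ₂ = 0.416 × 351 = 146 → ξ₂ = 29.92 mol/s.
Outlet amounts (n = n₀ + Σ ν·ξ):
  U: 351 − 1(86.17) − 2(29.92) = 205
  Q: 555 − 1(86.17) − 1(29.92) = 438.9
  R: 0 + 2(86.17) = 172.3
  V: 0 + 1(29.92) = 29.92
Total out = 846.2 mol/s; y_V = 29.92 / 846.2 = 0.03536.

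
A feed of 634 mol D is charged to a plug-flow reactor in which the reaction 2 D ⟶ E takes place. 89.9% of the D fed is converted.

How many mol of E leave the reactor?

D reacted = 0.899 × 634 = 570 mol; ν_D = −2, so ξ = 570/2 = 285 mol.
Outlet amounts (n = n₀ + ν ξ):
  D: 634 − 2(285) = 64.03
  E: 0 + 1(285) = 285

285 mol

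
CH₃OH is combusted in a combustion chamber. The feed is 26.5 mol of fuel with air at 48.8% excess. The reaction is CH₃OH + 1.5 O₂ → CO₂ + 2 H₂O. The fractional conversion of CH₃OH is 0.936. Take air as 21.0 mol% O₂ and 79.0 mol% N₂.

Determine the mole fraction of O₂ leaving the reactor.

Stoichiometric O₂ = 1.5 × 26.5 = 39.75 mol; O₂ fed = 39.75 × 1.488 = 59.15 mol.
N₂ fed = 59.15 × 79/21 = 222.5 mol.
Fuel reacted = 0.936 × 26.5 → ξ = 24.8 mol.
Outlet (n = n₀ + ν ξ):
  CH₃OH: 26.5 − 1(24.8) = 1.696
  O₂: 59.15 − 1.5(24.8) = 21.94
  N₂: 222.5 (inert)
  CO₂: 0 + 1(24.8) = 24.8
  H₂O: 0 + 2(24.8) = 49.61
Total out = 320.6 mol; y_O₂ = 21.94 / 320.6 = 0.06845.

0.0684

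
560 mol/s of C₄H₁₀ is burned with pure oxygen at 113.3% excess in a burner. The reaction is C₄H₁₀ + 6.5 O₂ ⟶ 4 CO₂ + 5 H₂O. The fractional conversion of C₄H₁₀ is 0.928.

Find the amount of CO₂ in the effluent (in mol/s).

Stoichiometric O₂ = 6.5 × 560 = 3640 mol/s; O₂ fed = 3640 × 2.133 = 7764 mol/s.
Fuel reacted = 0.928 × 560 → ξ = 519.7 mol/s.
Outlet (n = n₀ + ν ξ):
  C₄H₁₀: 560 − 1(519.7) = 40.32
  O₂: 7764 − 6.5(519.7) = 4386
  CO₂: 0 + 4(519.7) = 2079
  H₂O: 0 + 5(519.7) = 2598

2080 mol/s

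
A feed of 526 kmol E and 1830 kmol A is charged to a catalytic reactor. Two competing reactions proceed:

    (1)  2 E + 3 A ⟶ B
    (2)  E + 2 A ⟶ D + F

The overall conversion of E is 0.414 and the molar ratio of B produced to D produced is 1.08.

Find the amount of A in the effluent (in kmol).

Conversion of E: E consumed = 0.414 × 526 = 217.8 kmol = 2ξ₁ + 1ξ₂.
Selectivity: 1ξ₁ / (1ξ₂) = 1.08 → ξ₁ = 1.08 ξ₂.
Substitute: (2·1.08 + 1) ξ₂ = 217.8 → ξ₂ = 68.91 kmol, ξ₁ = 74.43 kmol.
Outlet amounts (n = n₀ + Σ ν·ξ):
  E: 526 − 2(74.43) − 1(68.91) = 308.2
  A: 1830 − 3(74.43) − 2(68.91) = 1469
  B: 0 + 1(74.43) = 74.43
  D: 0 + 1(68.91) = 68.91
  F: 0 + 1(68.91) = 68.91

1470 kmol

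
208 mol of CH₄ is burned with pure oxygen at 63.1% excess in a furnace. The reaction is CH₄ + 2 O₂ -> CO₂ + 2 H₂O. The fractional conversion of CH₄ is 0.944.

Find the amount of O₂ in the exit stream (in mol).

Stoichiometric O₂ = 2 × 208 = 416 mol; O₂ fed = 416 × 1.631 = 678.5 mol.
Fuel reacted = 0.944 × 208 → ξ = 196.4 mol.
Outlet (n = n₀ + ν ξ):
  CH₄: 208 − 1(196.4) = 11.65
  O₂: 678.5 − 2(196.4) = 285.8
  CO₂: 0 + 1(196.4) = 196.4
  H₂O: 0 + 2(196.4) = 392.7

286 mol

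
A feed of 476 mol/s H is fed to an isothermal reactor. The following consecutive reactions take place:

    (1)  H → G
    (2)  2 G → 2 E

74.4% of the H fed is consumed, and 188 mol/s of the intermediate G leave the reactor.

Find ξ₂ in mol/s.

Conversion of H: H consumed = 1ξ₁ = 0.744 × 476 → ξ₁ = 354.1 mol/s.
G balance: n_G = 0 + 1ξ₁ − 2ξ₂ = 188 → ξ₂ = (1·354.1 − 188)/2 = 83.07 mol/s.
Outlet amounts (n = n₀ + Σ ν·ξ):
  H: 476 − 1(354.1) = 121.9
  G: 0 + 1(354.1) − 2(83.07) = 188
  E: 0 + 2(83.07) = 166.1

ξ₂ = 83.1 mol/s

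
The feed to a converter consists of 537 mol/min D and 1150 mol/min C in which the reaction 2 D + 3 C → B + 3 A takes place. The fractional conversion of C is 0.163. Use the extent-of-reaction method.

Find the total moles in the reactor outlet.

1620 mol/min

C reacted = 0.163 × 1150 = 187.5 mol/min; ν_C = −3, so ξ = 187.5/3 = 62.48 mol/min.
Outlet amounts (n = n₀ + ν ξ):
  D: 537 − 2(62.48) = 412
  C: 1150 − 3(62.48) = 962.5
  B: 0 + 1(62.48) = 62.48
  A: 0 + 3(62.48) = 187.5
Total out = 412 + 962.5 + 62.48 + 187.5 = 1625 mol/min.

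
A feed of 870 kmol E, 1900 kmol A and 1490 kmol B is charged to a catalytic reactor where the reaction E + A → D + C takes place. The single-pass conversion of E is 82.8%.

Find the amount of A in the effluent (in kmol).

1180 kmol

E reacted = 0.828 × 870 = 720.4 kmol; ν_E = −1, so ξ = 720.4/1 = 720.4 kmol.
Outlet amounts (n = n₀ + ν ξ):
  E: 870 − 1(720.4) = 149.6
  A: 1900 − 1(720.4) = 1180
  D: 0 + 1(720.4) = 720.4
  C: 0 + 1(720.4) = 720.4
  B: 1490 (inert)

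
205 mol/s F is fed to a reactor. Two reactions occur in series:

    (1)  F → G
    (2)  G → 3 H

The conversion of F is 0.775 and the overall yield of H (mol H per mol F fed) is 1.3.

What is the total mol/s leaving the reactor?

Conversion of F: F consumed = 1ξ₁ = 0.775 × 205 → ξ₁ = 158.9 mol/s.
Yield of H: 3ξ₂ / 205 = 1.3 → ξ₂ = 88.83 mol/s.
Outlet amounts (n = n₀ + Σ ν·ξ):
  F: 205 − 1(158.9) = 46.12
  G: 0 + 1(158.9) − 1(88.83) = 70.04
  H: 0 + 3(88.83) = 266.5
Total out = 46.12 + 70.04 + 266.5 = 382.7 mol/s.

383 mol/s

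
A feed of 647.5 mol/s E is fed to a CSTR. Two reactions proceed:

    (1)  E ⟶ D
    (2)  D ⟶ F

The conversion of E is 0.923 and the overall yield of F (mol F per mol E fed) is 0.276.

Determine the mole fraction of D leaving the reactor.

0.647

Conversion of E: E consumed = 1ξ₁ = 0.923 × 647.5 → ξ₁ = 597.6 mol/s.
Yield of F: 1ξ₂ / 647.5 = 0.276 → ξ₂ = 178.7 mol/s.
Outlet amounts (n = n₀ + Σ ν·ξ):
  E: 647.5 − 1(597.6) = 49.86
  D: 0 + 1(597.6) − 1(178.7) = 418.9
  F: 0 + 1(178.7) = 178.7
Total out = 647.5 mol/s; y_D = 418.9 / 647.5 = 0.647.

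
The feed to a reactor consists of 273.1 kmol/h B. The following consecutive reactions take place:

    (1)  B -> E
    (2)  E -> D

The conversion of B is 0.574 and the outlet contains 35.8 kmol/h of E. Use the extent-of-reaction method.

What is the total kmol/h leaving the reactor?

Conversion of B: B consumed = 1ξ₁ = 0.574 × 273.1 → ξ₁ = 156.8 kmol/h.
E balance: n_E = 0 + 1ξ₁ − 1ξ₂ = 35.8 → ξ₂ = (1·156.8 − 35.8)/1 = 121 kmol/h.
Outlet amounts (n = n₀ + Σ ν·ξ):
  B: 273.1 − 1(156.8) = 116.3
  E: 0 + 1(156.8) − 1(121) = 35.8
  D: 0 + 1(121) = 121
Total out = 116.3 + 35.8 + 121 = 273.1 kmol/h.

273 kmol/h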